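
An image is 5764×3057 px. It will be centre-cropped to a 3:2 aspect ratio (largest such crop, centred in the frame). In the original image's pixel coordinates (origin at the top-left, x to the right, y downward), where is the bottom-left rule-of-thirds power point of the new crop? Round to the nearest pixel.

(2118, 2038)

5764/3057 > 3/2, so the 3:2 crop keeps the full height 3057 and trims width to 3057 × 3/2 = 4585.50 px.
Left offset = (5764 − 4585.50)/2 = 589.25 px; top offset = 0.
Bottom-left is one-third across and two-thirds down within the crop:
x = 589.25 + 1 × 4585.50/3 ≈ 2118; y = 0.00 + 2 × 3057.00/3 ≈ 2038.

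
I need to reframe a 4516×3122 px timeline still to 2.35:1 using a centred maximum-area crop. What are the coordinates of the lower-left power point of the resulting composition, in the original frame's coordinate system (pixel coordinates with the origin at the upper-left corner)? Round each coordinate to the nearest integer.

4516/3122 < 2.35/1, so the 2.35:1 crop keeps the full width 4516 and trims height to 4516 × 1/2.35 = 1921.70 px.
Top offset = (3122 − 1921.70)/2 = 600.15 px; left offset = 0.
Lower-left is one-third across and two-thirds down within the crop:
x = 0.00 + 1 × 4516.00/3 ≈ 1505; y = 600.15 + 2 × 1921.70/3 ≈ 1881.

(1505, 1881)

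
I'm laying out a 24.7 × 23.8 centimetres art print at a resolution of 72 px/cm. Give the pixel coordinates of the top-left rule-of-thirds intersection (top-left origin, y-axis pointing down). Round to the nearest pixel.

(593, 571)

In pixels the canvas is 24.7 × 72 = 1778.4 wide and 23.8 × 72 = 1713.6 tall.
The top-left point is one-third across and one-third down:
x = 1 × 1778.4/3 ≈ 593; y = 1 × 1713.6/3 ≈ 571.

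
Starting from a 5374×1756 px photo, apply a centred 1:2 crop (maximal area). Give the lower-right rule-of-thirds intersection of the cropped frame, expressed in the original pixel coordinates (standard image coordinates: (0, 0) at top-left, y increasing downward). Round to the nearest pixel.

(2833, 1171)

5374/1756 > 1/2, so the 1:2 crop keeps the full height 1756 and trims width to 1756 × 1/2 = 878.00 px.
Left offset = (5374 − 878.00)/2 = 2248.00 px; top offset = 0.
Lower-right is two-thirds across and two-thirds down within the crop:
x = 2248.00 + 2 × 878.00/3 ≈ 2833; y = 0.00 + 2 × 1756.00/3 ≈ 1171.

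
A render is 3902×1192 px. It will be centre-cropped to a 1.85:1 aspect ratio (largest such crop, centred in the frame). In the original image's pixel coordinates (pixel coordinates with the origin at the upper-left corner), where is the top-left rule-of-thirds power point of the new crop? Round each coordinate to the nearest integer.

(1583, 397)

3902/1192 > 1.85/1, so the 1.85:1 crop keeps the full height 1192 and trims width to 1192 × 1.85/1 = 2205.20 px.
Left offset = (3902 − 2205.20)/2 = 848.40 px; top offset = 0.
Top-left is one-third across and one-third down within the crop:
x = 848.40 + 1 × 2205.20/3 ≈ 1583; y = 0.00 + 1 × 1192.00/3 ≈ 397.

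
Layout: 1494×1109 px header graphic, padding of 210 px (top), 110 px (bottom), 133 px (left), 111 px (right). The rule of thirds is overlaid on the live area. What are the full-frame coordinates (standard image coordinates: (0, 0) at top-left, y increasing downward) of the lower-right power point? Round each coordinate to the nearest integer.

Content width = 1494 − 133 − 111 = 1250 px; content height = 1109 − 210 − 110 = 789 px.
Lower-right is two-thirds across and two-thirds down within the live area.
x = 133 + 2 × 1250/3 = 133 + 833.33 ≈ 966
y = 210 + 2 × 789/3 = 210 + 526.00 ≈ 736

x = 966 px, y = 736 px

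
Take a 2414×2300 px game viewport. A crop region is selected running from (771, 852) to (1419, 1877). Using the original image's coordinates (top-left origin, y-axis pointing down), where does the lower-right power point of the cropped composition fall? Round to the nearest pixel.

(1203, 1535)

Crop width = 1419 − 771 = 648 px; one third is 216.00 px.
Crop height = 1877 − 852 = 1025 px; one third is 341.67 px.
The lower-right point is two-thirds across and two-thirds down within the crop:
x = 771 + 2 × 216.00 ≈ 1203; y = 852 + 2 × 341.67 ≈ 1535.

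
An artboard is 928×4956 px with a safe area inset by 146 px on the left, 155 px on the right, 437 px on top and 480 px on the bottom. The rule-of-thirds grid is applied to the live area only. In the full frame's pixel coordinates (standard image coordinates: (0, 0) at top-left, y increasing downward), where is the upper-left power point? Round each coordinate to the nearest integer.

Content width = 928 − 146 − 155 = 627 px; content height = 4956 − 437 − 480 = 4039 px.
Upper-left is one-third across and one-third down within the live area.
x = 146 + 1 × 627/3 = 146 + 209.00 ≈ 355
y = 437 + 1 × 4039/3 = 437 + 1346.33 ≈ 1783

(355, 1783)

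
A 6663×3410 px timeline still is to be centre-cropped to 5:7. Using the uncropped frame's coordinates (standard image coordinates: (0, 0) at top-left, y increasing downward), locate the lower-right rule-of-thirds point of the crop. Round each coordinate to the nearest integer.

6663/3410 > 5/7, so the 5:7 crop keeps the full height 3410 and trims width to 3410 × 5/7 = 2435.71 px.
Left offset = (6663 − 2435.71)/2 = 2113.64 px; top offset = 0.
Lower-right is two-thirds across and two-thirds down within the crop:
x = 2113.64 + 2 × 2435.71/3 ≈ 3737; y = 0.00 + 2 × 3410.00/3 ≈ 2273.

x = 3737 px, y = 2273 px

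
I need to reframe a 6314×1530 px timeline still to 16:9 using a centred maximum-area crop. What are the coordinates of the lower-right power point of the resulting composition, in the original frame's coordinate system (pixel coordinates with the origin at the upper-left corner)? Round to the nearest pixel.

6314/1530 > 16/9, so the 16:9 crop keeps the full height 1530 and trims width to 1530 × 16/9 = 2720.00 px.
Left offset = (6314 − 2720.00)/2 = 1797.00 px; top offset = 0.
Lower-right is two-thirds across and two-thirds down within the crop:
x = 1797.00 + 2 × 2720.00/3 ≈ 3610; y = 0.00 + 2 × 1530.00/3 ≈ 1020.

x = 3610 px, y = 1020 px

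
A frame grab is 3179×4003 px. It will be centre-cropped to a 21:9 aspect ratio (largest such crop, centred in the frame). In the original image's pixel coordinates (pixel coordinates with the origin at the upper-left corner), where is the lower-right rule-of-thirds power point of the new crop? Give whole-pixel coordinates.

3179/4003 < 21/9, so the 21:9 crop keeps the full width 3179 and trims height to 3179 × 9/21 = 1362.43 px.
Top offset = (4003 − 1362.43)/2 = 1320.29 px; left offset = 0.
Lower-right is two-thirds across and two-thirds down within the crop:
x = 0.00 + 2 × 3179.00/3 ≈ 2119; y = 1320.29 + 2 × 1362.43/3 ≈ 2229.

x = 2119 px, y = 2229 px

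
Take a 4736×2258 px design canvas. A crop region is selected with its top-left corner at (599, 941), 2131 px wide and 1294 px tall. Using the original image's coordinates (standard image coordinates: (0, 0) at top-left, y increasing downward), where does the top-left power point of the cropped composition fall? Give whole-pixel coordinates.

One third of the crop width 2131 is 710.33 px.
One third of the crop height 1294 is 431.33 px.
The top-left point is one-third across and one-third down within the crop:
x = 599 + 1 × 710.33 ≈ 1309; y = 941 + 1 × 431.33 ≈ 1372.

x = 1309 px, y = 1372 px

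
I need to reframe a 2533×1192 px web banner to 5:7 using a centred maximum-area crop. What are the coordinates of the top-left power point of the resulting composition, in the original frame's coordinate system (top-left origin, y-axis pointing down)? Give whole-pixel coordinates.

x = 1125 px, y = 397 px

2533/1192 > 5/7, so the 5:7 crop keeps the full height 1192 and trims width to 1192 × 5/7 = 851.43 px.
Left offset = (2533 − 851.43)/2 = 840.79 px; top offset = 0.
Top-left is one-third across and one-third down within the crop:
x = 840.79 + 1 × 851.43/3 ≈ 1125; y = 0.00 + 1 × 1192.00/3 ≈ 397.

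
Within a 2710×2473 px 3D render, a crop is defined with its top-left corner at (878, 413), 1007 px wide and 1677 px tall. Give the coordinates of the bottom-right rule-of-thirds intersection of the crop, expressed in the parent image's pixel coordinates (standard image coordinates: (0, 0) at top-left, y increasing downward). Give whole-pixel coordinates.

One third of the crop width 1007 is 335.67 px.
One third of the crop height 1677 is 559.00 px.
The bottom-right point is two-thirds across and two-thirds down within the crop:
x = 878 + 2 × 335.67 ≈ 1549; y = 413 + 2 × 559.00 ≈ 1531.

(1549, 1531)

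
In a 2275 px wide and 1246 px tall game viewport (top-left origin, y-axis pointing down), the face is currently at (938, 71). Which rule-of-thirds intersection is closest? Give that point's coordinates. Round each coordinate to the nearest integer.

Third lines: x ∈ {758, 1517}, y ∈ {415, 831}.
938 is closer to x = 758; 71 is closer to y = 415.
So the nearest intersection is the upper-left power point.

(758, 415)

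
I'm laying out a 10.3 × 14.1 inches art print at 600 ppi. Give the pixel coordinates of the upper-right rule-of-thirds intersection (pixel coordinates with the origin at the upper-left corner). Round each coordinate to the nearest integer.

In pixels the canvas is 10.3 × 600 = 6180 wide and 14.1 × 600 = 8460 tall.
The upper-right point is two-thirds across and one-third down:
x = 2 × 6180/3 ≈ 4120; y = 1 × 8460/3 ≈ 2820.

x = 4120 px, y = 2820 px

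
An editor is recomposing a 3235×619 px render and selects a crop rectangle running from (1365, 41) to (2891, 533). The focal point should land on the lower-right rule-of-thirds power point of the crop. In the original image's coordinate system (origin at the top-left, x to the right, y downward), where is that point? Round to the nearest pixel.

(2382, 369)

Crop width = 2891 − 1365 = 1526 px; one third is 508.67 px.
Crop height = 533 − 41 = 492 px; one third is 164.00 px.
The lower-right point is two-thirds across and two-thirds down within the crop:
x = 1365 + 2 × 508.67 ≈ 2382; y = 41 + 2 × 164.00 ≈ 369.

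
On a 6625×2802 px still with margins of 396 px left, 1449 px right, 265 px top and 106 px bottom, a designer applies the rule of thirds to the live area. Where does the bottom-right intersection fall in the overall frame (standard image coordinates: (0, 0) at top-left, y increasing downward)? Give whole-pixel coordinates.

(3583, 1886)

Content width = 6625 − 396 − 1449 = 4780 px; content height = 2802 − 265 − 106 = 2431 px.
Bottom-right is two-thirds across and two-thirds down within the live area.
x = 396 + 2 × 4780/3 = 396 + 3186.67 ≈ 3583
y = 265 + 2 × 2431/3 = 265 + 1620.67 ≈ 1886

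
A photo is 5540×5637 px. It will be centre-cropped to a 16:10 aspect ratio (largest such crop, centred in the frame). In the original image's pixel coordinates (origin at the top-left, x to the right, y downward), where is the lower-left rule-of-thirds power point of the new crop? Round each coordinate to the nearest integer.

x = 1847 px, y = 3396 px

5540/5637 < 16/10, so the 16:10 crop keeps the full width 5540 and trims height to 5540 × 10/16 = 3462.50 px.
Top offset = (5637 − 3462.50)/2 = 1087.25 px; left offset = 0.
Lower-left is one-third across and two-thirds down within the crop:
x = 0.00 + 1 × 5540.00/3 ≈ 1847; y = 1087.25 + 2 × 3462.50/3 ≈ 3396.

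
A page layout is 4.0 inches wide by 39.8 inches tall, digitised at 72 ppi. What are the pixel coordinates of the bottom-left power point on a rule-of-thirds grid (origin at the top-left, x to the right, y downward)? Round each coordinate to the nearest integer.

In pixels the canvas is 4.0 × 72 = 288 wide and 39.8 × 72 = 2865.6 tall.
The bottom-left point is one-third across and two-thirds down:
x = 1 × 288/3 ≈ 96; y = 2 × 2865.6/3 ≈ 1910.

x = 96 px, y = 1910 px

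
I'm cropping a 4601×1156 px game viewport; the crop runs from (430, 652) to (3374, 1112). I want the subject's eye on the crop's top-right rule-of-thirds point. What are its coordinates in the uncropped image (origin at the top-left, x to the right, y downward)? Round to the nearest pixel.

Crop width = 3374 − 430 = 2944 px; one third is 981.33 px.
Crop height = 1112 − 652 = 460 px; one third is 153.33 px.
The top-right point is two-thirds across and one-third down within the crop:
x = 430 + 2 × 981.33 ≈ 2393; y = 652 + 1 × 153.33 ≈ 805.

x = 2393 px, y = 805 px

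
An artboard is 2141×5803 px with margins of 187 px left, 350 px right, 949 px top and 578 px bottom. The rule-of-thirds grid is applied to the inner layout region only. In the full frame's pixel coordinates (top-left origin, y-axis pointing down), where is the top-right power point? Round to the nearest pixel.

(1256, 2374)

Content width = 2141 − 187 − 350 = 1604 px; content height = 5803 − 949 − 578 = 4276 px.
Top-right is two-thirds across and one-third down within the inner layout region.
x = 187 + 2 × 1604/3 = 187 + 1069.33 ≈ 1256
y = 949 + 1 × 4276/3 = 949 + 1425.33 ≈ 2374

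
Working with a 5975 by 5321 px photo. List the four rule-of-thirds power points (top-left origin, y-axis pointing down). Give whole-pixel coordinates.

One third of 5975 is 1991.67; one third of 5321 is 1773.67.
Vertical third lines at x = 1992 and x = 3983; horizontal third lines at y = 1774 and y = 3547.

(1992, 1774), (3983, 1774), (1992, 3547), (3983, 3547)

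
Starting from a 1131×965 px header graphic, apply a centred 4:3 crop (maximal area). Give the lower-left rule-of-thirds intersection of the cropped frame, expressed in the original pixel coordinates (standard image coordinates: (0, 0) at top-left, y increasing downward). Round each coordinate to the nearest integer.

(377, 624)

1131/965 < 4/3, so the 4:3 crop keeps the full width 1131 and trims height to 1131 × 3/4 = 848.25 px.
Top offset = (965 − 848.25)/2 = 58.38 px; left offset = 0.
Lower-left is one-third across and two-thirds down within the crop:
x = 0.00 + 1 × 1131.00/3 ≈ 377; y = 58.38 + 2 × 848.25/3 ≈ 624.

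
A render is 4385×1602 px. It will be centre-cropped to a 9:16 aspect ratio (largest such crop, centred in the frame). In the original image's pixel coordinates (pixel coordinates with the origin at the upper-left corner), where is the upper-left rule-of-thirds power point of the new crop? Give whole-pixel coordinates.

4385/1602 > 9/16, so the 9:16 crop keeps the full height 1602 and trims width to 1602 × 9/16 = 901.12 px.
Left offset = (4385 − 901.12)/2 = 1741.94 px; top offset = 0.
Upper-left is one-third across and one-third down within the crop:
x = 1741.94 + 1 × 901.12/3 ≈ 2042; y = 0.00 + 1 × 1602.00/3 ≈ 534.

x = 2042 px, y = 534 px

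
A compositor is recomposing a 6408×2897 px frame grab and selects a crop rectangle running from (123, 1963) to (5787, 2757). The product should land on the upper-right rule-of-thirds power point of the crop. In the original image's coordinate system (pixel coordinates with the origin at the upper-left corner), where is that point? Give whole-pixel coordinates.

x = 3899 px, y = 2228 px

Crop width = 5787 − 123 = 5664 px; one third is 1888.00 px.
Crop height = 2757 − 1963 = 794 px; one third is 264.67 px.
The upper-right point is two-thirds across and one-third down within the crop:
x = 123 + 2 × 1888.00 ≈ 3899; y = 1963 + 1 × 264.67 ≈ 2228.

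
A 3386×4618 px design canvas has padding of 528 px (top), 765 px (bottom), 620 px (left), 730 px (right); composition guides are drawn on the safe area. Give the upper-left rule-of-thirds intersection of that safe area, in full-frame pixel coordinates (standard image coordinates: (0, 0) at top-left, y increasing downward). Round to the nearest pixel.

x = 1299 px, y = 1636 px

Content width = 3386 − 620 − 730 = 2036 px; content height = 4618 − 528 − 765 = 3325 px.
Upper-left is one-third across and one-third down within the safe area.
x = 620 + 1 × 2036/3 = 620 + 678.67 ≈ 1299
y = 528 + 1 × 3325/3 = 528 + 1108.33 ≈ 1636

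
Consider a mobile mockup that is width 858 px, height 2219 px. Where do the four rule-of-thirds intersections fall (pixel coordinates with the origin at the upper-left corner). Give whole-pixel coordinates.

(286, 740), (572, 740), (286, 1479), (572, 1479)

One third of 858 is 286; one third of 2219 is 739.67.
Vertical third lines at x = 286 and x = 572; horizontal third lines at y = 740 and y = 1479.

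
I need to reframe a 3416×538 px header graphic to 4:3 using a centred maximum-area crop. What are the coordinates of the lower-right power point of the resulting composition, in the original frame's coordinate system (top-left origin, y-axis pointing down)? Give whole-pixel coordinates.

3416/538 > 4/3, so the 4:3 crop keeps the full height 538 and trims width to 538 × 4/3 = 717.33 px.
Left offset = (3416 − 717.33)/2 = 1349.33 px; top offset = 0.
Lower-right is two-thirds across and two-thirds down within the crop:
x = 1349.33 + 2 × 717.33/3 ≈ 1828; y = 0.00 + 2 × 538.00/3 ≈ 359.

(1828, 359)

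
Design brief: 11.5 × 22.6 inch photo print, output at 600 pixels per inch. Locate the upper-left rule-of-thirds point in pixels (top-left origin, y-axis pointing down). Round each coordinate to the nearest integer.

(2300, 4520)

In pixels the canvas is 11.5 × 600 = 6900 wide and 22.6 × 600 = 13560 tall.
The upper-left point is one-third across and one-third down:
x = 1 × 6900/3 ≈ 2300; y = 1 × 13560/3 ≈ 4520.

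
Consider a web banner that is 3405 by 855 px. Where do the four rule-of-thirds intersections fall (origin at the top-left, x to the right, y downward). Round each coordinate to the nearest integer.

(1135, 285), (2270, 285), (1135, 570), (2270, 570)

One third of 3405 is 1135; one third of 855 is 285.
Vertical third lines at x = 1135 and x = 2270; horizontal third lines at y = 285 and y = 570.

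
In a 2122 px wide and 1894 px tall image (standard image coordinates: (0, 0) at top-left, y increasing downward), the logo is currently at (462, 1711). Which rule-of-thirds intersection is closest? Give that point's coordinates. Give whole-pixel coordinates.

Third lines: x ∈ {707, 1415}, y ∈ {631, 1263}.
462 is closer to x = 707; 1711 is closer to y = 1263.
So the nearest intersection is the lower-left power point.

x = 707 px, y = 1263 px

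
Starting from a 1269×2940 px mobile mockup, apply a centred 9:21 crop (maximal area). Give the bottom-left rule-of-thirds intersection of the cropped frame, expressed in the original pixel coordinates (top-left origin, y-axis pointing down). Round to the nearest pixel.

(425, 1960)

1269/2940 > 9/21, so the 9:21 crop keeps the full height 2940 and trims width to 2940 × 9/21 = 1260.00 px.
Left offset = (1269 − 1260.00)/2 = 4.50 px; top offset = 0.
Bottom-left is one-third across and two-thirds down within the crop:
x = 4.50 + 1 × 1260.00/3 ≈ 425; y = 0.00 + 2 × 2940.00/3 ≈ 1960.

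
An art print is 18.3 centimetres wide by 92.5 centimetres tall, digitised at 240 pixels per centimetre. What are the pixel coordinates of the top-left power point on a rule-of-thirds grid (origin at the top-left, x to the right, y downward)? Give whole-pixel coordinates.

In pixels the canvas is 18.3 × 240 = 4392 wide and 92.5 × 240 = 22200 tall.
The top-left point is one-third across and one-third down:
x = 1 × 4392/3 ≈ 1464; y = 1 × 22200/3 ≈ 7400.

x = 1464 px, y = 7400 px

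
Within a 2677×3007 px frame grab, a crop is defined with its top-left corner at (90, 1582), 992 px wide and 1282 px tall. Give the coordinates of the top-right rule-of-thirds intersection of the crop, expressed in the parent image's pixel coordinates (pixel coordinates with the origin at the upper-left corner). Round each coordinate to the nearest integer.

(751, 2009)

One third of the crop width 992 is 330.67 px.
One third of the crop height 1282 is 427.33 px.
The top-right point is two-thirds across and one-third down within the crop:
x = 90 + 2 × 330.67 ≈ 751; y = 1582 + 1 × 427.33 ≈ 2009.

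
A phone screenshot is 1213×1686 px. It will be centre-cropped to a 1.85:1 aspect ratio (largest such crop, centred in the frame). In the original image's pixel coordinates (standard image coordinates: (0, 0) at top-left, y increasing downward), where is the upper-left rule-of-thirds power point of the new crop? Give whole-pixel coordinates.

(404, 734)

1213/1686 < 1.85/1, so the 1.85:1 crop keeps the full width 1213 and trims height to 1213 × 1/1.85 = 655.68 px.
Top offset = (1686 − 655.68)/2 = 515.16 px; left offset = 0.
Upper-left is one-third across and one-third down within the crop:
x = 0.00 + 1 × 1213.00/3 ≈ 404; y = 515.16 + 1 × 655.68/3 ≈ 734.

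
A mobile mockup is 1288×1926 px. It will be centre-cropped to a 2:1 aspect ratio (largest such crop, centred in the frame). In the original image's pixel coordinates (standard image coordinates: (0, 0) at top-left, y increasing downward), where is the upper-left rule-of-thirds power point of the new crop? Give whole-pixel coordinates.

1288/1926 < 2/1, so the 2:1 crop keeps the full width 1288 and trims height to 1288 × 1/2 = 644.00 px.
Top offset = (1926 − 644.00)/2 = 641.00 px; left offset = 0.
Upper-left is one-third across and one-third down within the crop:
x = 0.00 + 1 × 1288.00/3 ≈ 429; y = 641.00 + 1 × 644.00/3 ≈ 856.

x = 429 px, y = 856 px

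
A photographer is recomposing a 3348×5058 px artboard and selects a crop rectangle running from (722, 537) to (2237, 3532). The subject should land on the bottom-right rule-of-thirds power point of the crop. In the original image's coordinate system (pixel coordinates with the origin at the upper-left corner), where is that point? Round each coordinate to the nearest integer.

x = 1732 px, y = 2534 px

Crop width = 2237 − 722 = 1515 px; one third is 505.00 px.
Crop height = 3532 − 537 = 2995 px; one third is 998.33 px.
The bottom-right point is two-thirds across and two-thirds down within the crop:
x = 722 + 2 × 505.00 ≈ 1732; y = 537 + 2 × 998.33 ≈ 2534.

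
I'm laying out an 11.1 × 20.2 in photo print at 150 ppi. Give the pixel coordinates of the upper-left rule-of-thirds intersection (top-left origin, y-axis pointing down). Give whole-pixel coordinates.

(555, 1010)

In pixels the canvas is 11.1 × 150 = 1665 wide and 20.2 × 150 = 3030 tall.
The upper-left point is one-third across and one-third down:
x = 1 × 1665/3 ≈ 555; y = 1 × 3030/3 ≈ 1010.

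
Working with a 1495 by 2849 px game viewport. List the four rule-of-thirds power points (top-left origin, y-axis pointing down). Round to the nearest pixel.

(498, 950), (997, 950), (498, 1899), (997, 1899)

One third of 1495 is 498.33; one third of 2849 is 949.67.
Vertical third lines at x = 498 and x = 997; horizontal third lines at y = 950 and y = 1899.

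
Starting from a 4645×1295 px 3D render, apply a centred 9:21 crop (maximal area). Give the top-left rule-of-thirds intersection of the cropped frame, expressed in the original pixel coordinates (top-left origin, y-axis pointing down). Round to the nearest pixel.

4645/1295 > 9/21, so the 9:21 crop keeps the full height 1295 and trims width to 1295 × 9/21 = 555.00 px.
Left offset = (4645 − 555.00)/2 = 2045.00 px; top offset = 0.
Top-left is one-third across and one-third down within the crop:
x = 2045.00 + 1 × 555.00/3 ≈ 2230; y = 0.00 + 1 × 1295.00/3 ≈ 432.

x = 2230 px, y = 432 px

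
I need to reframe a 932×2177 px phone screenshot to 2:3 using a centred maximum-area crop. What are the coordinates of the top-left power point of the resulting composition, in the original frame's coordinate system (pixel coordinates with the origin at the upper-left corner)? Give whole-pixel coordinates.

(311, 856)

932/2177 < 2/3, so the 2:3 crop keeps the full width 932 and trims height to 932 × 3/2 = 1398.00 px.
Top offset = (2177 − 1398.00)/2 = 389.50 px; left offset = 0.
Top-left is one-third across and one-third down within the crop:
x = 0.00 + 1 × 932.00/3 ≈ 311; y = 389.50 + 1 × 1398.00/3 ≈ 856.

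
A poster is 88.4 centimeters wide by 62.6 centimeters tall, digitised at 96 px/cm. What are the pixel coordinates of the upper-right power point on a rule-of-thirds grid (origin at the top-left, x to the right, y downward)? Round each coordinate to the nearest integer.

(5658, 2003)

In pixels the canvas is 88.4 × 96 = 8486.4 wide and 62.6 × 96 = 6009.6 tall.
The upper-right point is two-thirds across and one-third down:
x = 2 × 8486.4/3 ≈ 5658; y = 1 × 6009.6/3 ≈ 2003.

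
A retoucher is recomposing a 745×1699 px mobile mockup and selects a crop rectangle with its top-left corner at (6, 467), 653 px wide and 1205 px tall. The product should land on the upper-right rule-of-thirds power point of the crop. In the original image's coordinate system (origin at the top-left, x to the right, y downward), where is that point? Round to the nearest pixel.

(441, 869)

One third of the crop width 653 is 217.67 px.
One third of the crop height 1205 is 401.67 px.
The upper-right point is two-thirds across and one-third down within the crop:
x = 6 + 2 × 217.67 ≈ 441; y = 467 + 1 × 401.67 ≈ 869.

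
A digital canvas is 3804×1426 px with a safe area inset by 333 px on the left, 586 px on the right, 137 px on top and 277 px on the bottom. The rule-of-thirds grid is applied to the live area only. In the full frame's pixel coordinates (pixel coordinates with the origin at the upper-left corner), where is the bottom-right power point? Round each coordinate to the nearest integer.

x = 2256 px, y = 812 px

Content width = 3804 − 333 − 586 = 2885 px; content height = 1426 − 137 − 277 = 1012 px.
Bottom-right is two-thirds across and two-thirds down within the live area.
x = 333 + 2 × 2885/3 = 333 + 1923.33 ≈ 2256
y = 137 + 2 × 1012/3 = 137 + 674.67 ≈ 812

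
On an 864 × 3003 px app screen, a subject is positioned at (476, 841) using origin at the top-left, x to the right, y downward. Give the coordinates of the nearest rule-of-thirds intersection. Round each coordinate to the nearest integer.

Third lines: x ∈ {288, 576}, y ∈ {1001, 2002}.
476 is closer to x = 576; 841 is closer to y = 1001.
So the nearest intersection is the upper-right power point.

(576, 1001)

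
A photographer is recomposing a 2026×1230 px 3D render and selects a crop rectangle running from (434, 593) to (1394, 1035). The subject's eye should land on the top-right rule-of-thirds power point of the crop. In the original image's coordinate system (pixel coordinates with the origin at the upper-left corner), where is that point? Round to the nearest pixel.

Crop width = 1394 − 434 = 960 px; one third is 320.00 px.
Crop height = 1035 − 593 = 442 px; one third is 147.33 px.
The top-right point is two-thirds across and one-third down within the crop:
x = 434 + 2 × 320.00 ≈ 1074; y = 593 + 1 × 147.33 ≈ 740.

(1074, 740)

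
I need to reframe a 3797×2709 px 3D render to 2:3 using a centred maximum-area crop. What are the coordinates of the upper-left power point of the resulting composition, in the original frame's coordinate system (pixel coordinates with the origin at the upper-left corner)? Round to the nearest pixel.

x = 1598 px, y = 903 px

3797/2709 > 2/3, so the 2:3 crop keeps the full height 2709 and trims width to 2709 × 2/3 = 1806.00 px.
Left offset = (3797 − 1806.00)/2 = 995.50 px; top offset = 0.
Upper-left is one-third across and one-third down within the crop:
x = 995.50 + 1 × 1806.00/3 ≈ 1598; y = 0.00 + 1 × 2709.00/3 ≈ 903.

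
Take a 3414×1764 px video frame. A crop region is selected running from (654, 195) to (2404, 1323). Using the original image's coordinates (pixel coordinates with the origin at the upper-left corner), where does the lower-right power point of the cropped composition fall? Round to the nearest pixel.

Crop width = 2404 − 654 = 1750 px; one third is 583.33 px.
Crop height = 1323 − 195 = 1128 px; one third is 376.00 px.
The lower-right point is two-thirds across and two-thirds down within the crop:
x = 654 + 2 × 583.33 ≈ 1821; y = 195 + 2 × 376.00 ≈ 947.

x = 1821 px, y = 947 px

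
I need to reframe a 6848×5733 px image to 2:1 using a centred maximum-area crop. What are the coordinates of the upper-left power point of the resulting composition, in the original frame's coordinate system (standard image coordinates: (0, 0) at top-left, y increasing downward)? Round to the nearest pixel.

x = 2283 px, y = 2296 px

6848/5733 < 2/1, so the 2:1 crop keeps the full width 6848 and trims height to 6848 × 1/2 = 3424.00 px.
Top offset = (5733 − 3424.00)/2 = 1154.50 px; left offset = 0.
Upper-left is one-third across and one-third down within the crop:
x = 0.00 + 1 × 6848.00/3 ≈ 2283; y = 1154.50 + 1 × 3424.00/3 ≈ 2296.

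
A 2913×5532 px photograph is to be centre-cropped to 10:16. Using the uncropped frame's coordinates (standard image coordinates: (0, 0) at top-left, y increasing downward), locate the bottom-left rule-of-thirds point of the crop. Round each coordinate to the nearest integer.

2913/5532 < 10/16, so the 10:16 crop keeps the full width 2913 and trims height to 2913 × 16/10 = 4660.80 px.
Top offset = (5532 − 4660.80)/2 = 435.60 px; left offset = 0.
Bottom-left is one-third across and two-thirds down within the crop:
x = 0.00 + 1 × 2913.00/3 ≈ 971; y = 435.60 + 2 × 4660.80/3 ≈ 3543.

x = 971 px, y = 3543 px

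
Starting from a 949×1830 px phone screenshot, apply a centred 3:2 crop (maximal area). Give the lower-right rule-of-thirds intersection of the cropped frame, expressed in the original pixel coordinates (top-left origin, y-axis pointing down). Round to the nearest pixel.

x = 633 px, y = 1020 px

949/1830 < 3/2, so the 3:2 crop keeps the full width 949 and trims height to 949 × 2/3 = 632.67 px.
Top offset = (1830 − 632.67)/2 = 598.67 px; left offset = 0.
Lower-right is two-thirds across and two-thirds down within the crop:
x = 0.00 + 2 × 949.00/3 ≈ 633; y = 598.67 + 2 × 632.67/3 ≈ 1020.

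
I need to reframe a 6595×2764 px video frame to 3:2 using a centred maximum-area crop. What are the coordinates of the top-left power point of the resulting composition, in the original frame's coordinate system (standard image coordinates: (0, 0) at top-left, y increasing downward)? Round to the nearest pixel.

6595/2764 > 3/2, so the 3:2 crop keeps the full height 2764 and trims width to 2764 × 3/2 = 4146.00 px.
Left offset = (6595 − 4146.00)/2 = 1224.50 px; top offset = 0.
Top-left is one-third across and one-third down within the crop:
x = 1224.50 + 1 × 4146.00/3 ≈ 2607; y = 0.00 + 1 × 2764.00/3 ≈ 921.

x = 2607 px, y = 921 px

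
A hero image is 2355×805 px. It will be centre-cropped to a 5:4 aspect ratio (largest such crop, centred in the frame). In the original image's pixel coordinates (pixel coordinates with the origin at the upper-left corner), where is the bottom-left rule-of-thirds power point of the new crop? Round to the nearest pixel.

x = 1010 px, y = 537 px

2355/805 > 5/4, so the 5:4 crop keeps the full height 805 and trims width to 805 × 5/4 = 1006.25 px.
Left offset = (2355 − 1006.25)/2 = 674.38 px; top offset = 0.
Bottom-left is one-third across and two-thirds down within the crop:
x = 674.38 + 1 × 1006.25/3 ≈ 1010; y = 0.00 + 2 × 805.00/3 ≈ 537.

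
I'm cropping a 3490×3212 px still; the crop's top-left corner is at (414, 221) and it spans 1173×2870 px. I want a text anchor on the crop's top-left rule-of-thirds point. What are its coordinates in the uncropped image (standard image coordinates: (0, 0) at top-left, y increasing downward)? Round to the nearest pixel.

One third of the crop width 1173 is 391.00 px.
One third of the crop height 2870 is 956.67 px.
The top-left point is one-third across and one-third down within the crop:
x = 414 + 1 × 391.00 ≈ 805; y = 221 + 1 × 956.67 ≈ 1178.

x = 805 px, y = 1178 px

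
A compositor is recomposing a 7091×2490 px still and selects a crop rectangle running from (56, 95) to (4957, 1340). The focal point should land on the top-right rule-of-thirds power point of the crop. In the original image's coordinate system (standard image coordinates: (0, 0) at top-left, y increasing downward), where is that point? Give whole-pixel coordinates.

(3323, 510)

Crop width = 4957 − 56 = 4901 px; one third is 1633.67 px.
Crop height = 1340 − 95 = 1245 px; one third is 415.00 px.
The top-right point is two-thirds across and one-third down within the crop:
x = 56 + 2 × 1633.67 ≈ 3323; y = 95 + 1 × 415.00 ≈ 510.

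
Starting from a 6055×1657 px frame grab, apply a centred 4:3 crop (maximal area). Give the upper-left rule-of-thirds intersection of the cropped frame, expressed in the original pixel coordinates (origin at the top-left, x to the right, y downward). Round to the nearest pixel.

(2659, 552)

6055/1657 > 4/3, so the 4:3 crop keeps the full height 1657 and trims width to 1657 × 4/3 = 2209.33 px.
Left offset = (6055 − 2209.33)/2 = 1922.83 px; top offset = 0.
Upper-left is one-third across and one-third down within the crop:
x = 1922.83 + 1 × 2209.33/3 ≈ 2659; y = 0.00 + 1 × 1657.00/3 ≈ 552.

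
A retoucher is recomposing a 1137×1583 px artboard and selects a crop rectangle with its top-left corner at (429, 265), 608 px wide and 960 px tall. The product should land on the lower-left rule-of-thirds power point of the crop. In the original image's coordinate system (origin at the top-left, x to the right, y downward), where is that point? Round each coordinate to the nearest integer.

(632, 905)

One third of the crop width 608 is 202.67 px.
One third of the crop height 960 is 320.00 px.
The lower-left point is one-third across and two-thirds down within the crop:
x = 429 + 1 × 202.67 ≈ 632; y = 265 + 2 × 320.00 ≈ 905.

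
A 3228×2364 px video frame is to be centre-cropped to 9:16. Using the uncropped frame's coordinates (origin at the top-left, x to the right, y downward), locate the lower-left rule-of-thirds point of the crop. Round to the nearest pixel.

3228/2364 > 9/16, so the 9:16 crop keeps the full height 2364 and trims width to 2364 × 9/16 = 1329.75 px.
Left offset = (3228 − 1329.75)/2 = 949.12 px; top offset = 0.
Lower-left is one-third across and two-thirds down within the crop:
x = 949.12 + 1 × 1329.75/3 ≈ 1392; y = 0.00 + 2 × 2364.00/3 ≈ 1576.

x = 1392 px, y = 1576 px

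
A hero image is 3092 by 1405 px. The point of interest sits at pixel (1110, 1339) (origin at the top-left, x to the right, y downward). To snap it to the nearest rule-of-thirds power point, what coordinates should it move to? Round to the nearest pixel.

(1031, 937)

Third lines: x ∈ {1031, 2061}, y ∈ {468, 937}.
1110 is closer to x = 1031; 1339 is closer to y = 937.
So the nearest intersection is the lower-left power point.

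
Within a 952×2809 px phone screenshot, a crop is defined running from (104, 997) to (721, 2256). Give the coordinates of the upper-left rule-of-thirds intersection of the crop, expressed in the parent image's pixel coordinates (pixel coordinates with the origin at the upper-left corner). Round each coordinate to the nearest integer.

Crop width = 721 − 104 = 617 px; one third is 205.67 px.
Crop height = 2256 − 997 = 1259 px; one third is 419.67 px.
The upper-left point is one-third across and one-third down within the crop:
x = 104 + 1 × 205.67 ≈ 310; y = 997 + 1 × 419.67 ≈ 1417.

(310, 1417)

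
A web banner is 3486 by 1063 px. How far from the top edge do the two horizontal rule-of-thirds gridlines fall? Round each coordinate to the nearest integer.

1063 / 3 = 354.33, so the horizontal lines sit at one and two thirds of 1063.

y = 354 px and y = 709 px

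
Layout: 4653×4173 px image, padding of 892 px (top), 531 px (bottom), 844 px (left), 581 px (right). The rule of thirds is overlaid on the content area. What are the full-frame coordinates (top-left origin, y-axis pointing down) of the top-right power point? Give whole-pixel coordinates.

Content width = 4653 − 844 − 581 = 3228 px; content height = 4173 − 892 − 531 = 2750 px.
Top-right is two-thirds across and one-third down within the content area.
x = 844 + 2 × 3228/3 = 844 + 2152.00 ≈ 2996
y = 892 + 1 × 2750/3 = 892 + 916.67 ≈ 1809

(2996, 1809)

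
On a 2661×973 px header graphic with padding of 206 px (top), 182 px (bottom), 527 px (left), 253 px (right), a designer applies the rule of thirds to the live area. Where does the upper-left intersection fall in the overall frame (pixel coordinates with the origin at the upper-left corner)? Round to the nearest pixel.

Content width = 2661 − 527 − 253 = 1881 px; content height = 973 − 206 − 182 = 585 px.
Upper-left is one-third across and one-third down within the live area.
x = 527 + 1 × 1881/3 = 527 + 627.00 ≈ 1154
y = 206 + 1 × 585/3 = 206 + 195.00 ≈ 401

(1154, 401)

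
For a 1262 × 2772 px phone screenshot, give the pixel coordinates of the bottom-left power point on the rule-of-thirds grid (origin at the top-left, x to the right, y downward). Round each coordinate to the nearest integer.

(421, 1848)

The bottom-left point sits one-third of the way across and two-thirds of the way down.
x = 1 × 1262/3 ≈ 421; y = 2 × 2772/3 ≈ 1848.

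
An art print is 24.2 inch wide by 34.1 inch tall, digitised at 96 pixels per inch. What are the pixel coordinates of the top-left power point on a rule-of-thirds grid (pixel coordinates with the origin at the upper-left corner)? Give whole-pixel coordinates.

In pixels the canvas is 24.2 × 96 = 2323.2 wide and 34.1 × 96 = 3273.6 tall.
The top-left point is one-third across and one-third down:
x = 1 × 2323.2/3 ≈ 774; y = 1 × 3273.6/3 ≈ 1091.

(774, 1091)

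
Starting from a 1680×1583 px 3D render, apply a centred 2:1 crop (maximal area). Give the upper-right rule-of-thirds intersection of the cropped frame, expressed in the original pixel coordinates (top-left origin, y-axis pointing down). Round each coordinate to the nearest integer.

1680/1583 < 2/1, so the 2:1 crop keeps the full width 1680 and trims height to 1680 × 1/2 = 840.00 px.
Top offset = (1583 − 840.00)/2 = 371.50 px; left offset = 0.
Upper-right is two-thirds across and one-third down within the crop:
x = 0.00 + 2 × 1680.00/3 ≈ 1120; y = 371.50 + 1 × 840.00/3 ≈ 652.

(1120, 652)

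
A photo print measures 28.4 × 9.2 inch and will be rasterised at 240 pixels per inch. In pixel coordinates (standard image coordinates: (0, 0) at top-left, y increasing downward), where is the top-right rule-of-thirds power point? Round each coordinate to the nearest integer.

In pixels the canvas is 28.4 × 240 = 6816 wide and 9.2 × 240 = 2208 tall.
The top-right point is two-thirds across and one-third down:
x = 2 × 6816/3 ≈ 4544; y = 1 × 2208/3 ≈ 736.

x = 4544 px, y = 736 px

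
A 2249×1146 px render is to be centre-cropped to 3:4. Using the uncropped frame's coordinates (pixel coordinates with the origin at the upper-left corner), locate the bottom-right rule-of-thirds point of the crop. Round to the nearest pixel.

2249/1146 > 3/4, so the 3:4 crop keeps the full height 1146 and trims width to 1146 × 3/4 = 859.50 px.
Left offset = (2249 − 859.50)/2 = 694.75 px; top offset = 0.
Bottom-right is two-thirds across and two-thirds down within the crop:
x = 694.75 + 2 × 859.50/3 ≈ 1268; y = 0.00 + 2 × 1146.00/3 ≈ 764.

(1268, 764)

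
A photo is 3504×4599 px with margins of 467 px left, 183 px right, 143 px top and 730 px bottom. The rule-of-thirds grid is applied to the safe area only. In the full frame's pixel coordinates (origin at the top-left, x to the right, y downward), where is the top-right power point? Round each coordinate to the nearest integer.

Content width = 3504 − 467 − 183 = 2854 px; content height = 4599 − 143 − 730 = 3726 px.
Top-right is two-thirds across and one-third down within the safe area.
x = 467 + 2 × 2854/3 = 467 + 1902.67 ≈ 2370
y = 143 + 1 × 3726/3 = 143 + 1242.00 ≈ 1385

x = 2370 px, y = 1385 px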